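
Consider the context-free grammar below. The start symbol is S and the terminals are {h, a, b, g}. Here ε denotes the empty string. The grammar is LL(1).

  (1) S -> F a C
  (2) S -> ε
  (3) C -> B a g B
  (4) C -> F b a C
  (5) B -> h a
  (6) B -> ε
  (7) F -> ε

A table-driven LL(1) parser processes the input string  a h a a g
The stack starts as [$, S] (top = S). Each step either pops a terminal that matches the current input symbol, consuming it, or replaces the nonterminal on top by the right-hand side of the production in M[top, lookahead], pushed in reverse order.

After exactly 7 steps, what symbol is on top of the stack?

a

step 1: stack=$ S  input=a h a a g $  — expand S -> F a C
step 2: stack=$ C a F  input=a h a a g $  — expand F -> ε
step 3: stack=$ C a  input=a h a a g $  — match a
step 4: stack=$ C  input=h a a g $  — expand C -> B a g B
step 5: stack=$ B g a B  input=h a a g $  — expand B -> h a
step 6: stack=$ B g a a h  input=h a a g $  — match h
step 7: stack=$ B g a a  input=a a g $  — match a
Stack after step 7: $ B g a (top = a).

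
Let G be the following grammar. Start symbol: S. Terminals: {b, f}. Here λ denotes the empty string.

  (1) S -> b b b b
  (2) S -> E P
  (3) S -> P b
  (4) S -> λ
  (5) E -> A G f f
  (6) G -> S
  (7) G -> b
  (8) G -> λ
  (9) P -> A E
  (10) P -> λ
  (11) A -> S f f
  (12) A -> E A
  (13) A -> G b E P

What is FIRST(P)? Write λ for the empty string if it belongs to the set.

FIRST(S): from S->b b b b we get {b}; from S->E P we get {b, f}; from S->P b we get {b, f}; from S->λ we get {λ}. So FIRST(S) = {λ, b, f}.
FIRST(G): from G->S we get {λ, b, f}; from G->b we get {b}; from G->λ we get {λ}. So FIRST(G) = {λ, b, f}.
FIRST(E): from E->A G f f we get {b, f}. So FIRST(E) = {b, f}.
FIRST(A): from A->S f f we get {b, f}; from A->E A we get {b, f}; from A->G b E P we get {b, f}. So FIRST(A) = {b, f}.
FIRST(P): from P->A E we get {b, f}; from P->λ we get {λ}. So FIRST(P) = {λ, b, f}.

{λ, b, f}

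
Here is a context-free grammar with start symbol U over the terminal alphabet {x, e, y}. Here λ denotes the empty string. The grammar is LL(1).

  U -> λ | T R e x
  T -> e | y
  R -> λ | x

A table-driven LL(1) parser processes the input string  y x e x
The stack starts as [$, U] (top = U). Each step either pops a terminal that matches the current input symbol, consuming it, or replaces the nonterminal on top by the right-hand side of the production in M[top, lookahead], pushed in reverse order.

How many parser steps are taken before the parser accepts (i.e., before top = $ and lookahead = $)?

     Stack      Input      Action
  1  $ U        y x e x $  expand U -> T R e x
  2  $ x e R T  y x e x $  expand T -> y
  3  $ x e R y  y x e x $  match y
  4  $ x e R    x e x $    expand R -> x
  5  $ x e x    x e x $    match x
  6  $ x e      e x $      match e
  7  $ x        x $        match x
Accept reached after 7 steps.

7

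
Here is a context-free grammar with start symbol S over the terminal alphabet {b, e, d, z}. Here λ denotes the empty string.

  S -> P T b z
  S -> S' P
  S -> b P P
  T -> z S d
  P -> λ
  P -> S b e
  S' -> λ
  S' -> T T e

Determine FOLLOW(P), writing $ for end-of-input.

{$, b, d, z}

FIRST(T): from T->z S d we get {z}. So FIRST(T) = {z}.
FIRST(S'): from S'->λ we get {λ}; from S'->T T e we get {z}. So FIRST(S') = {λ, z}.
FIRST(S): from S->P T b z we get {b, z}; from S->S' P we get {λ, b, z}; from S->b P P we get {b}. So FIRST(S) = {λ, b, z}.
FIRST(P): from P->λ we get {λ}; from P->S b e we get {b, z}. So FIRST(P) = {λ, b, z}.
FOLLOW(S) includes $ since S is the start symbol.
FOLLOW(S): in T->z S d, S is followed by d with FIRST {d}; in P->S b e, S is followed by b e with FIRST {b}. Thus FOLLOW(S) = {$, b, d}.
FOLLOW(T): in S->P T b z, T is followed by b z with FIRST {b}; in S'->T T e (occurrence 1), T is followed by T e with FIRST {z}; in S'->T T e (occurrence 2), T is followed by e with FIRST {e}. Thus FOLLOW(T) = {b, e, z}.
FOLLOW(P): in S->P T b z, P is followed by T b z with FIRST {z}; in S->S' P, the suffix after P is empty, so FOLLOW(P) ⊇ FOLLOW(S) = {$, b, d}; in S->b P P (occurrence 1), P is followed by P with FIRST {λ, b, z}; in S->b P P (occurrence 1), the suffix after P is nullable, so FOLLOW(P) ⊇ FOLLOW(S) = {$, b, d}; in S->b P P (occurrence 2), the suffix after P is empty, so FOLLOW(P) ⊇ FOLLOW(S) = {$, b, d}. Thus FOLLOW(P) = {$, b, d, z}.
FOLLOW(S'): in S->S' P, S' is followed by P with FIRST {λ, b, z}; in S->S' P, the suffix after S' is nullable, so FOLLOW(S') ⊇ FOLLOW(S) = {$, b, d}. Thus FOLLOW(S') = {$, b, d, z}.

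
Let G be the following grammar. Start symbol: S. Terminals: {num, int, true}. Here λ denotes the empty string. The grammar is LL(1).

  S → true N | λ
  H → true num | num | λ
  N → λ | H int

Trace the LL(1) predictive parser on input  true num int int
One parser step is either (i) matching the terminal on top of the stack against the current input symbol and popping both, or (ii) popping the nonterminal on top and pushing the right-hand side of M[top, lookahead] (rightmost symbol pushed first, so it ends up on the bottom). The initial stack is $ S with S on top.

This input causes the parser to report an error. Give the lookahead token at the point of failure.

int

step 1: stack=$ S  input=true num int int $  — expand S → true N
step 2: stack=$ N true  input=true num int int $  — match true
step 3: stack=$ N  input=num int int $  — expand N → H int
step 4: stack=$ int H  input=num int int $  — expand H → num
step 5: stack=$ int num  input=num int int $  — match num
step 6: stack=$ int  input=int int $  — match int
step 7: stack=$  input=int $  — error: stack empty but input remains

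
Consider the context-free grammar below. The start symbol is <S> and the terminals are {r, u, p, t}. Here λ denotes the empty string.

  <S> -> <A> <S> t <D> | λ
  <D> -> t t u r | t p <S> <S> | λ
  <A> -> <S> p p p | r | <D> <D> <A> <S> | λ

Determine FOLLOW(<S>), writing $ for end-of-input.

FIRST(<D>) = {λ, t}
FIRST(<S>) = {λ, p, r, t}  (via <A> <S> t <D>)
FIRST(<A>) = {λ, p, r, t}  (via <S> p p p, <D> <D> <A> <S>)
FOLLOW(<S>) includes $ since <S> is the start symbol.
FOLLOW(<A>): in <S>-><A> <S> t <D>, <A> is followed by <S> t <D> with FIRST {p, r, t}; in <A>-><D> <D> <A> <S>, <A> is followed by <S> with FIRST {λ, p, r, t}; in <A>-><D> <D> <A> <S>, the suffix after <A> is nullable (adds nothing new). Thus FOLLOW(<A>) = {p, r, t}.
FOLLOW(<S>): in <S>-><A> <S> t <D>, <S> is followed by t <D> with FIRST {t}; in <D>->t p <S> <S> (occurrence 1), <S> is followed by <S> with FIRST {λ, p, r, t}; in <D>->t p <S> <S> (occurrence 1), the suffix after <S> is nullable, so FOLLOW(<S>) ⊇ FOLLOW(<D>) = {$, p, r, t}; in <D>->t p <S> <S> (occurrence 2), the suffix after <S> is empty, so FOLLOW(<S>) ⊇ FOLLOW(<D>) = {$, p, r, t}; in <A>-><S> p p p, <S> is followed by p p p with FIRST {p}; in <A>-><D> <D> <A> <S>, the suffix after <S> is empty, so FOLLOW(<S>) ⊇ FOLLOW(<A>) = {p, r, t}. Thus FOLLOW(<S>) = {$, p, r, t}.
FOLLOW(<D>): in <S>-><A> <S> t <D>, the suffix after <D> is empty, so FOLLOW(<D>) ⊇ FOLLOW(<S>) = {$, p, r, t}; in <A>-><D> <D> <A> <S> (occurrence 1), <D> is followed by <D> <A> <S> with FIRST {λ, p, r, t}; in <A>-><D> <D> <A> <S> (occurrence 1), the suffix after <D> is nullable, so FOLLOW(<D>) ⊇ FOLLOW(<A>) = {p, r, t}; in <A>-><D> <D> <A> <S> (occurrence 2), <D> is followed by <A> <S> with FIRST {λ, p, r, t}; in <A>-><D> <D> <A> <S> (occurrence 2), the suffix after <D> is nullable, so FOLLOW(<D>) ⊇ FOLLOW(<A>) = {p, r, t}. Thus FOLLOW(<D>) = {$, p, r, t}.

{$, p, r, t}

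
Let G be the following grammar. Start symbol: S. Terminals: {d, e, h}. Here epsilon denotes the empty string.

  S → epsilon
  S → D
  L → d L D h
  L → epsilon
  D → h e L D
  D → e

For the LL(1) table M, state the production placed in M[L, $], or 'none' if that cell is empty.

FIRST(L) = {epsilon, d}
FIRST(D) = {e, h}
FIRST(S) = {epsilon, e, h}  (via D)
FOLLOW(S) includes $ since S is the start symbol.
FOLLOW(L): in L→d L D h, L is followed by D h with FIRST {e, h}; in D→h e L D, L is followed by D with FIRST {e, h}. Thus FOLLOW(L) = {e, h}.
For L → d L D h: FIRST(d L D h) = {d}, so it goes in M[L, t] for t ∈ {d}.
For L → epsilon: FIRST(epsilon) = {epsilon}, so it goes in M[L, t] for t ∈ {}; since epsilon ∈ FIRST, also for every t ∈ FOLLOW(L) = {e, h}.
None of these place a production in M[L, $].

none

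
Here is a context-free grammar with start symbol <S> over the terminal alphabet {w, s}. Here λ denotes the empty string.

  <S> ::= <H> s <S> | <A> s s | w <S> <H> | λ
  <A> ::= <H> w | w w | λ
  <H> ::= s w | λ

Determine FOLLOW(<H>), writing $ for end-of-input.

{$, s, w}

FIRST(<H>) = {λ, s}
FIRST(<A>) = {λ, s, w}  (via <H> w)
FIRST(<S>) = {λ, s, w}  (via <H> s <S>, <A> s s)
FOLLOW(<S>) includes $ since <S> is the start symbol.
FOLLOW(<S>): in <S>::=<H> s <S>, the suffix after <S> is empty (adds nothing new); in <S>::=w <S> <H>, <S> is followed by <H> with FIRST {λ, s}; in <S>::=w <S> <H>, the suffix after <S> is nullable (adds nothing new). Thus FOLLOW(<S>) = {$, s}.
FOLLOW(<A>): in <S>::=<A> s s, <A> is followed by s s with FIRST {s}. Thus FOLLOW(<A>) = {s}.
FOLLOW(<H>): in <S>::=<H> s <S>, <H> is followed by s <S> with FIRST {s}; in <S>::=w <S> <H>, the suffix after <H> is empty, so FOLLOW(<H>) ⊇ FOLLOW(<S>) = {$, s}; in <A>::=<H> w, <H> is followed by w with FIRST {w}. Thus FOLLOW(<H>) = {$, s, w}.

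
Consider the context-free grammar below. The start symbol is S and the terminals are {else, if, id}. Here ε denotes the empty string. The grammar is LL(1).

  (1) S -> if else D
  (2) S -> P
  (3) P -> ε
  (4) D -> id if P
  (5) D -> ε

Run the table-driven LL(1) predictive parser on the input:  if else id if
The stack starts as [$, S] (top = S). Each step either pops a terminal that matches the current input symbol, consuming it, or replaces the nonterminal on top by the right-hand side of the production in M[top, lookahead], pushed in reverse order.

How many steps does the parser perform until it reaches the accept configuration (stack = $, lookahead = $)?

     Stack        Input            Action
  1  $ S          if else id if $  expand S -> if else D
  2  $ D else if  if else id if $  match if
  3  $ D else     else id if $     match else
  4  $ D          id if $          expand D -> id if P
  5  $ P if id    id if $          match id
  6  $ P if       if $             match if
  7  $ P          $                expand P -> ε
Accept reached after 7 steps.

7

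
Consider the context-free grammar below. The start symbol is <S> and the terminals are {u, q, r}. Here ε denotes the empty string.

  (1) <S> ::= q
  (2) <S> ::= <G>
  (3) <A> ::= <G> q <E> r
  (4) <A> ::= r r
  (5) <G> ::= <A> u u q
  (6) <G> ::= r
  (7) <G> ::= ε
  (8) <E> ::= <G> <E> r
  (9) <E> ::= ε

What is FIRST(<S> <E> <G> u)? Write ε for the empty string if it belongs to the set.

FIRST(<S>) = {ε, q, r}  (via <G>)
FIRST(<A>) = {q, r}  (via <G> q <E> r)
FIRST(<G>) = {ε, q, r}  (via <A> u u q)
FIRST(<E>) = {ε, q, r}  (via <G> <E> r)
FIRST(<S> <E> <G> u): take FIRST of each symbol in turn, carrying on past any symbol whose FIRST contains ε; result {q, r, u}.

{q, r, u}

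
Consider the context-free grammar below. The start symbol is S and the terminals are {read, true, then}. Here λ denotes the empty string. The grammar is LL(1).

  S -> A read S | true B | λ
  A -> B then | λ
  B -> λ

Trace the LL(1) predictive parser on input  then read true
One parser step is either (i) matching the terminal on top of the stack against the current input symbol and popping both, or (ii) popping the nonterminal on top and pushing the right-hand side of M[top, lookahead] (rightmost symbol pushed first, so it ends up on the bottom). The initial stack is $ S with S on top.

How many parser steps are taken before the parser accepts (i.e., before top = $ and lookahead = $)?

     Stack            Input             Action
  1  $ S              then read true $  expand S -> A read S
  2  $ S read A       then read true $  expand A -> B then
  3  $ S read then B  then read true $  expand B -> λ
  4  $ S read then    then read true $  match then
  5  $ S read         read true $       match read
  6  $ S              true $            expand S -> true B
  7  $ B true         true $            match true
  8  $ B              $                 expand B -> λ
Accept reached after 8 steps.

8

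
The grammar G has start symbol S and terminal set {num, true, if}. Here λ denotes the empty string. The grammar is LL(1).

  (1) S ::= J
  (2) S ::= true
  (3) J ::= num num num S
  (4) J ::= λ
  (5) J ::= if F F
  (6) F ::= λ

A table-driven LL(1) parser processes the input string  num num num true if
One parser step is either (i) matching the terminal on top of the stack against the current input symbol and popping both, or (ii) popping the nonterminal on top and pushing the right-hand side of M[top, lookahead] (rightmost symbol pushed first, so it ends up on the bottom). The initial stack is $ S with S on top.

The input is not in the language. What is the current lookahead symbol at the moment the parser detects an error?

if

     Stack            Input                  Action
  1  $ S              num num num true if $  expand S ::= J
  2  $ J              num num num true if $  expand J ::= num num num S
  3  $ S num num num  num num num true if $  match num
  4  $ S num num      num num true if $      match num
  5  $ S num          num true if $          match num
  6  $ S              true if $              expand S ::= true
  7  $ true           true if $              match true
  8  $                if $                   error: stack empty but input remains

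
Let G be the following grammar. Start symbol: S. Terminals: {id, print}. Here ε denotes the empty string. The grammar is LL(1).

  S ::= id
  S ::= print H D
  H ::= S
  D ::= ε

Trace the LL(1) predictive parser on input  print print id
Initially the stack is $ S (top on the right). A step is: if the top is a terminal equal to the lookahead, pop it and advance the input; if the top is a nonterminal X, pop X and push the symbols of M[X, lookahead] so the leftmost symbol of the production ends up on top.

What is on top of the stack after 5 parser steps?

     Stack          Input             Action
  1  $ S            print print id $  expand S ::= print H D
  2  $ D H print    print print id $  match print
  3  $ D H          print id $        expand H ::= S
  4  $ D S          print id $        expand S ::= print H D
  5  $ D D H print  print id $        match print
Stack after step 5: $ D D H (top = H).

H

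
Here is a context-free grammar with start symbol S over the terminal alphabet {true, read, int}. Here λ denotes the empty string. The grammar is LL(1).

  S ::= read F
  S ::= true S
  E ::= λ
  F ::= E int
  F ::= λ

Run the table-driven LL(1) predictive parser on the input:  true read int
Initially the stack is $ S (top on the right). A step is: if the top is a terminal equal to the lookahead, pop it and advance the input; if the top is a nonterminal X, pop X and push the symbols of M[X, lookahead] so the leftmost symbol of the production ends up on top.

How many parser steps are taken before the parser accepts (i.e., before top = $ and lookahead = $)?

7

     Stack     Input            Action
  1  $ S       true read int $  expand S ::= true S
  2  $ S true  true read int $  match true
  3  $ S       read int $       expand S ::= read F
  4  $ F read  read int $       match read
  5  $ F       int $            expand F ::= E int
  6  $ int E   int $            expand E ::= λ
  7  $ int     int $            match int
Accept reached after 7 steps.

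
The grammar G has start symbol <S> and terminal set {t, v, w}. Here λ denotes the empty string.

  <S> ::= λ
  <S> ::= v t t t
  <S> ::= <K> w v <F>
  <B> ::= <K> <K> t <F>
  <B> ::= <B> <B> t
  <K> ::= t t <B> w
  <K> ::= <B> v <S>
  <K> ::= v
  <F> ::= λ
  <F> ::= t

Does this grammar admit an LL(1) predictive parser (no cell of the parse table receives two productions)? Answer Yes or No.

FIRST(<S>) = {λ, t, v}
FIRST(<B>) = {t, v}
FIRST(<K>) = {t, v}
FIRST(<F>) = {λ, t}
FOLLOW(<S>) = {$, t, v, w}
FOLLOW(<B>) = {t, v, w}
FOLLOW(<K>) = {t, v, w}
FOLLOW(<F>) = {$, t, v, w}
Cell M[<B>, t] receives both <B> ::= <K> <K> t <F> and <B> ::= <B> <B> t — the grammar is not LL(1).

No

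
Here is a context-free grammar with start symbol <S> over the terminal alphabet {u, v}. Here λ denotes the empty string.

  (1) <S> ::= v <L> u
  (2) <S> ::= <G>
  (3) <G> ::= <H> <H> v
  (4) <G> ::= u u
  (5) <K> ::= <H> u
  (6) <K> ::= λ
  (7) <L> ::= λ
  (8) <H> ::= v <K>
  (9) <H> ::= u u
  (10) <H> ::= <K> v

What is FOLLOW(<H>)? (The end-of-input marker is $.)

{u, v}

FIRST(<L>) = {λ}
FIRST(<S>) = {u, v}  (via <G>)
FIRST(<G>) = {u, v}  (via <H> <H> v)
FIRST(<K>) = {λ, u, v}  (via <H> u)
FIRST(<H>) = {u, v}  (via <K> v)
FOLLOW(<S>) includes $ since <S> is the start symbol.
FOLLOW(<S>): <S> appears on no right-hand side. Thus FOLLOW(<S>) = {$}.
FOLLOW(<G>): in <S>::=<G>, the suffix after <G> is empty, so FOLLOW(<G>) ⊇ FOLLOW(<S>) = {$}. Thus FOLLOW(<G>) = {$}.
FOLLOW(<L>): in <S>::=v <L> u, <L> is followed by u with FIRST {u}. Thus FOLLOW(<L>) = {u}.
FOLLOW(<H>): in <G>::=<H> <H> v (occurrence 1), <H> is followed by <H> v with FIRST {u, v}; in <G>::=<H> <H> v (occurrence 2), <H> is followed by v with FIRST {v}; in <K>::=<H> u, <H> is followed by u with FIRST {u}. Thus FOLLOW(<H>) = {u, v}.
FOLLOW(<K>): in <H>::=v <K>, the suffix after <K> is empty, so FOLLOW(<K>) ⊇ FOLLOW(<H>) = {u, v}; in <H>::=<K> v, <K> is followed by v with FIRST {v}. Thus FOLLOW(<K>) = {u, v}.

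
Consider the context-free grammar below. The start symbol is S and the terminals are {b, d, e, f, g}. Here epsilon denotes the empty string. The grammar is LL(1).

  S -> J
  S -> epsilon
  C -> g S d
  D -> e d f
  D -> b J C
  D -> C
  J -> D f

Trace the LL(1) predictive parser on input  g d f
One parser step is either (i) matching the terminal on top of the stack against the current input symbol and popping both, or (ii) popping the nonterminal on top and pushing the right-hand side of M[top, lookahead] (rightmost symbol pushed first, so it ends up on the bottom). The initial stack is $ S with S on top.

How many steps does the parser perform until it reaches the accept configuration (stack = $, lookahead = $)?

step 1: stack=$ S  input=g d f $  — expand S -> J
step 2: stack=$ J  input=g d f $  — expand J -> D f
step 3: stack=$ f D  input=g d f $  — expand D -> C
step 4: stack=$ f C  input=g d f $  — expand C -> g S d
step 5: stack=$ f d S g  input=g d f $  — match g
step 6: stack=$ f d S  input=d f $  — expand S -> epsilon
step 7: stack=$ f d  input=d f $  — match d
step 8: stack=$ f  input=f $  — match f
Accept reached after 8 steps.

8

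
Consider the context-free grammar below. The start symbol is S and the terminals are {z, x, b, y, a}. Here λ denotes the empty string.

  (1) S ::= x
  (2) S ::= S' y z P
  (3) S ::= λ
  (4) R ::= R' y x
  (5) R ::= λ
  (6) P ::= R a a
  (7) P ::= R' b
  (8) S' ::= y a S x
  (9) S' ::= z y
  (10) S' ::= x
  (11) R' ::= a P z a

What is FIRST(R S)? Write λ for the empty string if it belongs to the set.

FIRST(S'): from S'::=y a S x we get {y}; from S'::=z y we get {z}; from S'::=x we get {x}. So FIRST(S') = {x, y, z}.
FIRST(R'): from R'::=a P z a we get {a}. So FIRST(R') = {a}.
FIRST(S): from S::=x we get {x}; from S::=S' y z P we get {x, y, z}; from S::=λ we get {λ}. So FIRST(S) = {λ, x, y, z}.
FIRST(R): from R::=R' y x we get {a}; from R::=λ we get {λ}. So FIRST(R) = {λ, a}.
FIRST(P): from P::=R a a we get {a}; from P::=R' b we get {a}. So FIRST(P) = {a}.
FIRST(R S): take FIRST of each symbol in turn, carrying on past any symbol whose FIRST contains λ; result {λ, a, x, y, z}.

{λ, a, x, y, z}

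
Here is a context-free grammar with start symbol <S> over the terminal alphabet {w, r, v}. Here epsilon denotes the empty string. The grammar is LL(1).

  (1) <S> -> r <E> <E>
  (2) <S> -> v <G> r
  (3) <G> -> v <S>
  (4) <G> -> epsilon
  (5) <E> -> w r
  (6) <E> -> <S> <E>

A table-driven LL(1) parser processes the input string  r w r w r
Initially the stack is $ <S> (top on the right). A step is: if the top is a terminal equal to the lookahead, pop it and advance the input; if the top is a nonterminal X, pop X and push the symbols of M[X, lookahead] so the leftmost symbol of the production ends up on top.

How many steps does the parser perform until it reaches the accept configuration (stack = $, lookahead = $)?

8

step 1: stack=$ <S>  input=r w r w r $  — expand <S> -> r <E> <E>
step 2: stack=$ <E> <E> r  input=r w r w r $  — match r
step 3: stack=$ <E> <E>  input=w r w r $  — expand <E> -> w r
step 4: stack=$ <E> r w  input=w r w r $  — match w
step 5: stack=$ <E> r  input=r w r $  — match r
step 6: stack=$ <E>  input=w r $  — expand <E> -> w r
step 7: stack=$ r w  input=w r $  — match w
step 8: stack=$ r  input=r $  — match r
Accept reached after 8 steps.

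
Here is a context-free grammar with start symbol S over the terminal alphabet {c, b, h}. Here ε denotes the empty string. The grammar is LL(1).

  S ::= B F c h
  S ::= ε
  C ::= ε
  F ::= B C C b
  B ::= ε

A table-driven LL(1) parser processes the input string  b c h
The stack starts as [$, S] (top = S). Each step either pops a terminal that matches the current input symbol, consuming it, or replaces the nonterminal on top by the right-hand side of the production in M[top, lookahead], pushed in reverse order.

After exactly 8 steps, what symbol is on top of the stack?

h

step 1: stack=$ S  input=b c h $  — expand S ::= B F c h
step 2: stack=$ h c F B  input=b c h $  — expand B ::= ε
step 3: stack=$ h c F  input=b c h $  — expand F ::= B C C b
step 4: stack=$ h c b C C B  input=b c h $  — expand B ::= ε
step 5: stack=$ h c b C C  input=b c h $  — expand C ::= ε
step 6: stack=$ h c b C  input=b c h $  — expand C ::= ε
step 7: stack=$ h c b  input=b c h $  — match b
step 8: stack=$ h c  input=c h $  — match c
Stack after step 8: $ h (top = h).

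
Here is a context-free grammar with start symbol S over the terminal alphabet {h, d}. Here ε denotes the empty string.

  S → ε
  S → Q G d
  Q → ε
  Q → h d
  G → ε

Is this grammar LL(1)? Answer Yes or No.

FIRST(S) = {ε, d, h}
FIRST(Q) = {ε, h}
FIRST(G) = {ε}
FOLLOW(S) = {$}
FOLLOW(Q) = {d}
FOLLOW(G) = {d}
Each cell of M receives at most one production.

Yes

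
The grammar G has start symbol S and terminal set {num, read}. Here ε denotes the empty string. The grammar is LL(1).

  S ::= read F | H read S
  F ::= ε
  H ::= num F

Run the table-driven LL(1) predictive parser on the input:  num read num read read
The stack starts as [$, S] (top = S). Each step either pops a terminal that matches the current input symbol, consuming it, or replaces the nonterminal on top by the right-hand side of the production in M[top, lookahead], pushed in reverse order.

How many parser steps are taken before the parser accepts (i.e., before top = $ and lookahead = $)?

13

      Stack           Input                     Action
   1  $ S             num read num read read $  expand S ::= H read S
   2  $ S read H      num read num read read $  expand H ::= num F
   3  $ S read F num  num read num read read $  match num
   4  $ S read F      read num read read $      expand F ::= ε
   5  $ S read        read num read read $      match read
   6  $ S             num read read $           expand S ::= H read S
   7  $ S read H      num read read $           expand H ::= num F
   8  $ S read F num  num read read $           match num
   9  $ S read F      read read $               expand F ::= ε
  10  $ S read        read read $               match read
  11  $ S             read $                    expand S ::= read F
  12  $ F read        read $                    match read
  13  $ F             $                         expand F ::= ε
Accept reached after 13 steps.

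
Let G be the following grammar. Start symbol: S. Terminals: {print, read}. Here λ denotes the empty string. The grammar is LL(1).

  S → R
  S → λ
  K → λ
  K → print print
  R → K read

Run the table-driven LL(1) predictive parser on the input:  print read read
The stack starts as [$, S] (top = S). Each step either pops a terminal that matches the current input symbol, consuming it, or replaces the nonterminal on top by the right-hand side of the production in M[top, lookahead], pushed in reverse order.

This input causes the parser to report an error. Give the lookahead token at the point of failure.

     Stack               Input              Action
  1  $ S                 print read read $  expand S → R
  2  $ R                 print read read $  expand R → K read
  3  $ read K            print read read $  expand K → print print
  4  $ read print print  print read read $  match print
  5  $ read print        read read $        error: top is terminal print but lookahead is read

read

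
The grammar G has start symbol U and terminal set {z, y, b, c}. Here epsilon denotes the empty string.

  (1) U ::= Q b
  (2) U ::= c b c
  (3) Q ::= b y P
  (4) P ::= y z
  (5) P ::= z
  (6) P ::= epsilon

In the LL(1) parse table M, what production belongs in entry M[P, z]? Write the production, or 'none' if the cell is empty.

P ::= z

FIRST(Q): from Q::=b y P we get {b}. So FIRST(Q) = {b}.
FIRST(P): from P::=y z we get {y}; from P::=z we get {z}; from P::=epsilon we get {epsilon}. So FIRST(P) = {epsilon, y, z}.
FIRST(U): from U::=Q b we get {b}; from U::=c b c we get {c}. So FIRST(U) = {b, c}.
FOLLOW(U) includes $ since U is the start symbol.
FOLLOW(Q): in U::=Q b, Q is followed by b with FIRST {b}. Thus FOLLOW(Q) = {b}.
FOLLOW(P): in Q::=b y P, the suffix after P is empty, so FOLLOW(P) ⊇ FOLLOW(Q) = {b}. Thus FOLLOW(P) = {b}.
For P ::= y z: FIRST(y z) = {y}, so it goes in M[P, t] for t ∈ {y}.
For P ::= z: FIRST(z) = {z}, so it goes in M[P, t] for t ∈ {z}.
For P ::= epsilon: FIRST(epsilon) = {epsilon}, so it goes in M[P, t] for t ∈ {}; since epsilon ∈ FIRST, also for every t ∈ FOLLOW(P) = {b}.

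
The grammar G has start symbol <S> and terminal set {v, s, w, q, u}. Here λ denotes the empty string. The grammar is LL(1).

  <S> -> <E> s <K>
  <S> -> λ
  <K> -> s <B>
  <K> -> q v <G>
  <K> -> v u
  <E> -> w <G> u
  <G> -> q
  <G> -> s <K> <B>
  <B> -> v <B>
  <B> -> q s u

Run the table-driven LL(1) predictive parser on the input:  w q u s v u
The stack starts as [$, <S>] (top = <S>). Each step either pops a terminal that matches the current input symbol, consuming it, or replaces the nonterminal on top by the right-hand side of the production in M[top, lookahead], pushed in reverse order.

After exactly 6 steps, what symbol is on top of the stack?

s

step 1: stack=$ <S>  input=w q u s v u $  — expand <S> -> <E> s <K>
step 2: stack=$ <K> s <E>  input=w q u s v u $  — expand <E> -> w <G> u
step 3: stack=$ <K> s u <G> w  input=w q u s v u $  — match w
step 4: stack=$ <K> s u <G>  input=q u s v u $  — expand <G> -> q
step 5: stack=$ <K> s u q  input=q u s v u $  — match q
step 6: stack=$ <K> s u  input=u s v u $  — match u
Stack after step 6: $ <K> s (top = s).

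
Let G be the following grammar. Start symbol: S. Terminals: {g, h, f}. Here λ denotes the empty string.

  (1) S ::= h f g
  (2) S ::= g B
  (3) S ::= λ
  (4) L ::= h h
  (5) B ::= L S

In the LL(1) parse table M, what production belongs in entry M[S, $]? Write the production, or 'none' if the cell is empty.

S ::= λ

FIRST(S) = {λ, g, h}
FIRST(L) = {h}
FIRST(B) = {h}  (via L S)
FOLLOW(S) includes $ since S is the start symbol.
FOLLOW(S): in B::=L S, the suffix after S is empty, so FOLLOW(S) ⊇ FOLLOW(B) = {$}. Thus FOLLOW(S) = {$}.
FOLLOW(B): in S::=g B, the suffix after B is empty, so FOLLOW(B) ⊇ FOLLOW(S) = {$}. Thus FOLLOW(B) = {$}.
For S ::= h f g: FIRST(h f g) = {h}, so it goes in M[S, t] for t ∈ {h}.
For S ::= g B: FIRST(g B) = {g}, so it goes in M[S, t] for t ∈ {g}.
For S ::= λ: FIRST(λ) = {λ}, so it goes in M[S, t] for t ∈ {}; since λ ∈ FIRST, also for every t ∈ FOLLOW(S) = {$}.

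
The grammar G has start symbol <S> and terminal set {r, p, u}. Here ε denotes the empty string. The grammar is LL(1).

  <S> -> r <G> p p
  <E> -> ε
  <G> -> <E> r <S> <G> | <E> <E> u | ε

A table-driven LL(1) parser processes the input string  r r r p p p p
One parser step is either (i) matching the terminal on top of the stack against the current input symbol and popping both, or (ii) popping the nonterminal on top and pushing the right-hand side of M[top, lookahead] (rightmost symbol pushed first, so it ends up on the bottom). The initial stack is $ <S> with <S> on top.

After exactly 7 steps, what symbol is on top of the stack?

<G>

     Stack                Input            Action
  1  $ <S>                r r r p p p p $  expand <S> -> r <G> p p
  2  $ p p <G> r          r r r p p p p $  match r
  3  $ p p <G>            r r p p p p $    expand <G> -> <E> r <S> <G>
  4  $ p p <G> <S> r <E>  r r p p p p $    expand <E> -> ε
  5  $ p p <G> <S> r      r r p p p p $    match r
  6  $ p p <G> <S>        r p p p p $      expand <S> -> r <G> p p
  7  $ p p <G> p p <G> r  r p p p p $      match r
Stack after step 7: $ p p <G> p p <G> (top = <G>).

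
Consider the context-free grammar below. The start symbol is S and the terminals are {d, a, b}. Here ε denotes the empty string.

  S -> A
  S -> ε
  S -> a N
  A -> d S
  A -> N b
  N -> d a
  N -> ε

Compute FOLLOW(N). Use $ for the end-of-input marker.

FIRST(N) = {ε, d}
FIRST(A) = {b, d}  (via N b)
FIRST(S) = {ε, a, b, d}  (via A)
FOLLOW(S) includes $ since S is the start symbol.
FOLLOW(S): in A->d S, the suffix after S is empty, so FOLLOW(S) ⊇ FOLLOW(A) = {$}. Thus FOLLOW(S) = {$}.
FOLLOW(A): in S->A, the suffix after A is empty, so FOLLOW(A) ⊇ FOLLOW(S) = {$}. Thus FOLLOW(A) = {$}.
FOLLOW(N): in S->a N, the suffix after N is empty, so FOLLOW(N) ⊇ FOLLOW(S) = {$}; in A->N b, N is followed by b with FIRST {b}. Thus FOLLOW(N) = {$, b}.

{$, b}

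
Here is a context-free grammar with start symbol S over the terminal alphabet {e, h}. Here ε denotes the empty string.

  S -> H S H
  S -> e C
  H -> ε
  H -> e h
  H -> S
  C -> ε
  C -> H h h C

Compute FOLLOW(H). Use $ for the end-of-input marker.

{$, e, h}

FIRST(S) = {e}  (via H S H)
FIRST(H) = {ε, e}  (via S)
FIRST(C) = {ε, e, h}  (via H h h C)
FOLLOW(S) includes $ since S is the start symbol.
FOLLOW(S): in S->H S H, S is followed by H with FIRST {ε, e}; in S->H S H, the suffix after S is nullable (adds nothing new); in H->S, the suffix after S is empty, so FOLLOW(S) ⊇ FOLLOW(H) = {$, e, h}. Thus FOLLOW(S) = {$, e, h}.
FOLLOW(H): in S->H S H (occurrence 1), H is followed by S H with FIRST {e}; in S->H S H (occurrence 2), the suffix after H is empty, so FOLLOW(H) ⊇ FOLLOW(S) = {$, e, h}; in C->H h h C, H is followed by h h C with FIRST {h}. Thus FOLLOW(H) = {$, e, h}.
FOLLOW(C): in S->e C, the suffix after C is empty, so FOLLOW(C) ⊇ FOLLOW(S) = {$, e, h}; in C->H h h C, the suffix after C is empty (adds nothing new). Thus FOLLOW(C) = {$, e, h}.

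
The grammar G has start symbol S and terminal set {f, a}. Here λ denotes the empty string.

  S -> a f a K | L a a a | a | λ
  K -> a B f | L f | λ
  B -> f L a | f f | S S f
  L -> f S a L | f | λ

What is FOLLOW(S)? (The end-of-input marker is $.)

FIRST(L): from L->f S a L we get {f}; from L->f we get {f}; from L->λ we get {λ}. So FIRST(L) = {λ, f}.
FIRST(S): from S->a f a K we get {a}; from S->L a a a we get {a, f}; from S->a we get {a}; from S->λ we get {λ}. So FIRST(S) = {λ, a, f}.
FIRST(K): from K->a B f we get {a}; from K->L f we get {f}; from K->λ we get {λ}. So FIRST(K) = {λ, a, f}.
FIRST(B): from B->f L a we get {f}; from B->f f we get {f}; from B->S S f we get {a, f}. So FIRST(B) = {a, f}.
FOLLOW(S) includes $ since S is the start symbol.
FOLLOW(S): in B->S S f (occurrence 1), S is followed by S f with FIRST {a, f}; in B->S S f (occurrence 2), S is followed by f with FIRST {f}; in L->f S a L, S is followed by a L with FIRST {a}. Thus FOLLOW(S) = {$, a, f}.
FOLLOW(K): in S->a f a K, the suffix after K is empty, so FOLLOW(K) ⊇ FOLLOW(S) = {$, a, f}. Thus FOLLOW(K) = {$, a, f}.
FOLLOW(B): in K->a B f, B is followed by f with FIRST {f}. Thus FOLLOW(B) = {f}.
FOLLOW(L): in S->L a a a, L is followed by a a a with FIRST {a}; in K->L f, L is followed by f with FIRST {f}; in B->f L a, L is followed by a with FIRST {a}; in L->f S a L, the suffix after L is empty (adds nothing new). Thus FOLLOW(L) = {a, f}.

{$, a, f}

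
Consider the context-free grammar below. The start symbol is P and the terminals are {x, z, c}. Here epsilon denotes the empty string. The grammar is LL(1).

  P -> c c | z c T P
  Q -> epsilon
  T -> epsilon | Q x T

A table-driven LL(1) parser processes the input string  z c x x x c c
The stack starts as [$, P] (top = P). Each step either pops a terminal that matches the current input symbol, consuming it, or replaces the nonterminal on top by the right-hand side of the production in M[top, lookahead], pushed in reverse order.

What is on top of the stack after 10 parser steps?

Q

      Stack      Input            Action
   1  $ P        z c x x x c c $  expand P -> z c T P
   2  $ P T c z  z c x x x c c $  match z
   3  $ P T c    c x x x c c $    match c
   4  $ P T      x x x c c $      expand T -> Q x T
   5  $ P T x Q  x x x c c $      expand Q -> epsilon
   6  $ P T x    x x x c c $      match x
   7  $ P T      x x c c $        expand T -> Q x T
   8  $ P T x Q  x x c c $        expand Q -> epsilon
   9  $ P T x    x x c c $        match x
  10  $ P T      x c c $          expand T -> Q x T
Stack after step 10: $ P T x Q (top = Q).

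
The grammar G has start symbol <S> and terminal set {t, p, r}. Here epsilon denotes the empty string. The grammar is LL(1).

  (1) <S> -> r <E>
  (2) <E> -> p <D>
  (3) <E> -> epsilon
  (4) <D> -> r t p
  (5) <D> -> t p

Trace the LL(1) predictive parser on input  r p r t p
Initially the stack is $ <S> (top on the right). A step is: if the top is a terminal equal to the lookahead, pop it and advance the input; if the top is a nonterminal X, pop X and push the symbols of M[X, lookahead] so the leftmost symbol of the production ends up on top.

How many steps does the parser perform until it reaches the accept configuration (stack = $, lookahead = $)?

8

step 1: stack=$ <S>  input=r p r t p $  — expand <S> -> r <E>
step 2: stack=$ <E> r  input=r p r t p $  — match r
step 3: stack=$ <E>  input=p r t p $  — expand <E> -> p <D>
step 4: stack=$ <D> p  input=p r t p $  — match p
step 5: stack=$ <D>  input=r t p $  — expand <D> -> r t p
step 6: stack=$ p t r  input=r t p $  — match r
step 7: stack=$ p t  input=t p $  — match t
step 8: stack=$ p  input=p $  — match p
Accept reached after 8 steps.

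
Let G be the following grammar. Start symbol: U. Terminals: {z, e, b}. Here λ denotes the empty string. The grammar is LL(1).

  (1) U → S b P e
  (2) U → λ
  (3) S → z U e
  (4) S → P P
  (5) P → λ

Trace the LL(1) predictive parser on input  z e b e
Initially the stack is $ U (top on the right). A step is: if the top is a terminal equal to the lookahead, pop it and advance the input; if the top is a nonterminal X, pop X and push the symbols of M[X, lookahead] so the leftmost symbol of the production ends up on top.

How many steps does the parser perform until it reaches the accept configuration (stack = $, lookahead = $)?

step 1: stack=$ U  input=z e b e $  — expand U → S b P e
step 2: stack=$ e P b S  input=z e b e $  — expand S → z U e
step 3: stack=$ e P b e U z  input=z e b e $  — match z
step 4: stack=$ e P b e U  input=e b e $  — expand U → λ
step 5: stack=$ e P b e  input=e b e $  — match e
step 6: stack=$ e P b  input=b e $  — match b
step 7: stack=$ e P  input=e $  — expand P → λ
step 8: stack=$ e  input=e $  — match e
Accept reached after 8 steps.

8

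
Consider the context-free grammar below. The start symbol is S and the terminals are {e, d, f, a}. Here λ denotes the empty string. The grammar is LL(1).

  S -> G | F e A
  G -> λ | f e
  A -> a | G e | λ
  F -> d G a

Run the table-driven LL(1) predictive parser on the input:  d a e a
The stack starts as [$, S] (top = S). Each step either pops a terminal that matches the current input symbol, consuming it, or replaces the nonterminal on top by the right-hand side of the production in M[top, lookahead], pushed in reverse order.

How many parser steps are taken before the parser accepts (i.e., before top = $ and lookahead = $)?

8

     Stack        Input      Action
  1  $ S          d a e a $  expand S -> F e A
  2  $ A e F      d a e a $  expand F -> d G a
  3  $ A e a G d  d a e a $  match d
  4  $ A e a G    a e a $    expand G -> λ
  5  $ A e a      a e a $    match a
  6  $ A e        e a $      match e
  7  $ A          a $        expand A -> a
  8  $ a          a $        match a
Accept reached after 8 steps.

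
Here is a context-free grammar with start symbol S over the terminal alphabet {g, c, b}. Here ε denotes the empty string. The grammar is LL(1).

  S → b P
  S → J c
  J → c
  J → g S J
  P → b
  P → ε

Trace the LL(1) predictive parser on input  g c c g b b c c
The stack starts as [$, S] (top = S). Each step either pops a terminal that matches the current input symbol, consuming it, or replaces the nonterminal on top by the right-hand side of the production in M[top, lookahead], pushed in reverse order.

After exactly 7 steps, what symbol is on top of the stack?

J

     Stack      Input              Action
  1  $ S        g c c g b b c c $  expand S → J c
  2  $ c J      g c c g b b c c $  expand J → g S J
  3  $ c J S g  g c c g b b c c $  match g
  4  $ c J S    c c g b b c c $    expand S → J c
  5  $ c J c J  c c g b b c c $    expand J → c
  6  $ c J c c  c c g b b c c $    match c
  7  $ c J c    c g b b c c $      match c
Stack after step 7: $ c J (top = J).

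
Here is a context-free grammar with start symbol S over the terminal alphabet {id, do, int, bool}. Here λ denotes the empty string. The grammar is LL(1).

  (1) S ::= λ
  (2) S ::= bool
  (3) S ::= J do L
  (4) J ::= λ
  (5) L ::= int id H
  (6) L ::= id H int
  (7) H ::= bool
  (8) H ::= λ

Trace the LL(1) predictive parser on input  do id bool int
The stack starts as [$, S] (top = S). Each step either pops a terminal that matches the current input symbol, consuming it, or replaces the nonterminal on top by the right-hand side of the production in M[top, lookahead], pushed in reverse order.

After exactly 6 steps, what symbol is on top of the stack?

step 1: stack=$ S  input=do id bool int $  — expand S ::= J do L
step 2: stack=$ L do J  input=do id bool int $  — expand J ::= λ
step 3: stack=$ L do  input=do id bool int $  — match do
step 4: stack=$ L  input=id bool int $  — expand L ::= id H int
step 5: stack=$ int H id  input=id bool int $  — match id
step 6: stack=$ int H  input=bool int $  — expand H ::= bool
Stack after step 6: $ int bool (top = bool).

bool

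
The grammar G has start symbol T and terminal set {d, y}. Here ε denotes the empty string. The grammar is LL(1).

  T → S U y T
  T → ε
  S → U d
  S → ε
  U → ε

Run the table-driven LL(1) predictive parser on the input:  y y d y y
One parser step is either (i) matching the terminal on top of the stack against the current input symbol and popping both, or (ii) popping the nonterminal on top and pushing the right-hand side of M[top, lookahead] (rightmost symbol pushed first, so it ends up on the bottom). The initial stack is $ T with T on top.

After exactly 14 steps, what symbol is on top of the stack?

step 1: stack=$ T  input=y y d y y $  — expand T → S U y T
step 2: stack=$ T y U S  input=y y d y y $  — expand S → ε
step 3: stack=$ T y U  input=y y d y y $  — expand U → ε
step 4: stack=$ T y  input=y y d y y $  — match y
step 5: stack=$ T  input=y d y y $  — expand T → S U y T
step 6: stack=$ T y U S  input=y d y y $  — expand S → ε
step 7: stack=$ T y U  input=y d y y $  — expand U → ε
step 8: stack=$ T y  input=y d y y $  — match y
step 9: stack=$ T  input=d y y $  — expand T → S U y T
step 10: stack=$ T y U S  input=d y y $  — expand S → U d
step 11: stack=$ T y U d U  input=d y y $  — expand U → ε
step 12: stack=$ T y U d  input=d y y $  — match d
step 13: stack=$ T y U  input=y y $  — expand U → ε
step 14: stack=$ T y  input=y y $  — match y
Stack after step 14: $ T (top = T).

T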